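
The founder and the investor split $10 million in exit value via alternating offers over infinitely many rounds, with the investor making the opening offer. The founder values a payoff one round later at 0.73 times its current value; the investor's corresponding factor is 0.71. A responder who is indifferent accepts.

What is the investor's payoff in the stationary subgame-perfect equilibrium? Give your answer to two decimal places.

5.61

When the investor proposes, the founder accepts any offer worth at least 0.73 times what the founder would get by proposing next round; and vice versa.
This gives x = 10 − 0.73y and y = 10 − 0.71x, where x and y are each side's share when it proposes.
Hence (1 − 0.73·0.71)x = 10(1 − 0.73), i.e. 0.4817·x = 2.7.
x ≈ 5.6051; the founder's share is 10 − x ≈ 4.3949.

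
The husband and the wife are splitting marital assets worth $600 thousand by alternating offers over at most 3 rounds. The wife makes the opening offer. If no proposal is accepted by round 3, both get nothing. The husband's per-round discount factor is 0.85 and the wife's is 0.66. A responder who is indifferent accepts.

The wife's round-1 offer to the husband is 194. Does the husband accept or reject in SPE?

Accept

Round 3 (the wife proposes): the husband will accept anything ≥ 0, so the wife offers 0 and keeps 600.
Round 2 (the husband proposes): the wife can get 600 next round, worth 0.66 × 600 = 396 now. The husband offers 396 and keeps 600 − 396 = 204.
So by rejecting in round 1, the husband gets 204 next round, worth 0.85 × 204 = 173.4 now.
Offer 194 ≥ 173.4, so the husband accepts.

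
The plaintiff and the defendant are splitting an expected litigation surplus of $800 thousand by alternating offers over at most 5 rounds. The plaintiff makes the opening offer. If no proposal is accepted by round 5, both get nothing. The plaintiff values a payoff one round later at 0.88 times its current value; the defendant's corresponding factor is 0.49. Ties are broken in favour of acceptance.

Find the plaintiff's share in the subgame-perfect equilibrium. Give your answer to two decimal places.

Round 5 (the plaintiff proposes): rejection yields 0 for the defendant; the plaintiff offers 0 and keeps 800.
Round 4 (the defendant proposes): the plaintiff can get 800 next round, worth 0.88 × 800 = 704 now. The defendant offers 704 and keeps 800 − 704 = 96.
Round 3 (the plaintiff proposes): the defendant can get 96 next round, worth 0.49 × 96 = 47.04 now; the plaintiff offers that and keeps 752.96.
Round 2 (the defendant proposes): the plaintiff can get 752.96 next round, worth 0.88 × 752.96 = 662.6048 now, so the defendant offers 662.6048, keeping 137.3952.
Round 1 (the plaintiff proposes): the defendant can get 137.3952 next round, worth 0.49 × 137.3952 = 67.323648 now. The plaintiff offers 67.323648 and keeps 800 − 67.323648 = 732.676352.

732.68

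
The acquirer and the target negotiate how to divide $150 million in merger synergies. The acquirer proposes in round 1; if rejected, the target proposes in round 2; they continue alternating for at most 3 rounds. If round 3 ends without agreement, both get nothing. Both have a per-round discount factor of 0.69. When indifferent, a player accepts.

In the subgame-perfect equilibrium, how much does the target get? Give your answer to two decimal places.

Round 3 (the acquirer proposes): rejection yields 0 for the target; the acquirer offers 0 and keeps 150.
Round 2 (the target proposes): the acquirer can get 150 next round, worth 0.69 × 150 = 103.5 now, so the target offers 103.5, keeping 46.5.
Round 1 (the acquirer proposes): the target can get 46.5 next round, worth 0.69 × 46.5 = 32.085 now; the acquirer offers that and keeps 117.915.

32.09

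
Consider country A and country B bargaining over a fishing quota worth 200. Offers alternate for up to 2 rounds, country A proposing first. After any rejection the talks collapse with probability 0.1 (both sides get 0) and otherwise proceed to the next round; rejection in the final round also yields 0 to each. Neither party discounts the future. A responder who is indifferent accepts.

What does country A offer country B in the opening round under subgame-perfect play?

Round 2 (country B proposes): rejection yields 0 for country A; country B offers 0 and keeps 200.
Round 1 (country A proposes): rejecting gives country B an expected 0.9 × 200 = 180; country A offers that and keeps 20.

180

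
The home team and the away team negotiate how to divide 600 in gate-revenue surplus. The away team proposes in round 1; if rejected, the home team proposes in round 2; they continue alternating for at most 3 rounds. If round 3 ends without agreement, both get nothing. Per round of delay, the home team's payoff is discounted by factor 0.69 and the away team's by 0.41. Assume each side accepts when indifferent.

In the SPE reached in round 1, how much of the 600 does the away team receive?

355.74

Round 3 (the away team proposes): rejection yields 0 for the home team; the away team offers 0 and keeps 600.
Round 2 (the home team proposes): the away team can get 600 next round, worth 0.41 × 600 = 246 now, so the home team offers 246, keeping 354.
Round 1 (the away team proposes): the home team can get 354 next round, worth 0.69 × 354 = 244.26 now. The away team offers 244.26 and keeps 600 − 244.26 = 355.74.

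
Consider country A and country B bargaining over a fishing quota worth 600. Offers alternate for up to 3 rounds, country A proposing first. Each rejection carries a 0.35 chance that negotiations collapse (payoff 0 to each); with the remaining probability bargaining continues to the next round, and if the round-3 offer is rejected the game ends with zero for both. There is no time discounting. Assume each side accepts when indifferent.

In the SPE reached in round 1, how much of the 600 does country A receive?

By backward induction:
Round 3 (country A proposes): rejection yields 0 for country B; country A offers 0 and keeps 600.
Round 2 (country B proposes): rejecting gives country A an expected 0.65 × 600 = 390, so country B offers 390, keeping 210.
Round 1 (country A proposes): rejecting gives country B an expected 0.65 × 210 = 136.5; country A offers that and keeps 463.5.

463.5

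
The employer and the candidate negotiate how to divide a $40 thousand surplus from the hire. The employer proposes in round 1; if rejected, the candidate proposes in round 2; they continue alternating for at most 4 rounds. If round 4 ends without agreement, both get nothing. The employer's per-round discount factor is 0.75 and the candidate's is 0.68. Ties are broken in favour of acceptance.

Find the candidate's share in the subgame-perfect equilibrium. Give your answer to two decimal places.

20.67

Round 4 (the candidate proposes): rejection yields 0 for the employer; the candidate offers 0 and keeps 40.
Round 3 (the employer proposes): the candidate can get 40 next round, worth 0.68 × 40 = 27.2 now; the employer offers that and keeps 12.8.
Round 2 (the candidate proposes): the employer can get 12.8 next round, worth 0.75 × 12.8 = 9.6 now, so the candidate offers 9.6, keeping 30.4.
Round 1 (the employer proposes): the candidate can get 30.4 next round, worth 0.68 × 30.4 = 20.672 now. The employer offers 20.672 and keeps 40 − 20.672 = 19.328.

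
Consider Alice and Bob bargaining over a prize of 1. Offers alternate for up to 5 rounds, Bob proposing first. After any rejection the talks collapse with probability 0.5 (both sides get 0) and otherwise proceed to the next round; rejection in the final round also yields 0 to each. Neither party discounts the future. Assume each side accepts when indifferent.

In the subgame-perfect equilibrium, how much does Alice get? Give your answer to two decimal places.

0.31

Round 5 (Bob proposes): rejection yields 0 for Alice; Bob offers 0 and keeps 1.
Round 4 (Alice proposes): rejecting gives Bob an expected 0.5 × 1 = 0.5. Alice offers 0.5 and keeps 1 − 0.5 = 0.5.
Round 3 (Bob proposes): rejecting gives Alice an expected 0.5 × 0.5 = 0.25. Bob offers 0.25 and keeps 1 − 0.25 = 0.75.
Round 2 (Alice proposes): rejecting gives Bob an expected 0.5 × 0.75 = 0.375, so Alice offers 0.375, keeping 0.625.
Round 1 (Bob proposes): rejecting gives Alice an expected 0.5 × 0.625 = 0.3125, so Bob offers 0.3125, keeping 0.6875.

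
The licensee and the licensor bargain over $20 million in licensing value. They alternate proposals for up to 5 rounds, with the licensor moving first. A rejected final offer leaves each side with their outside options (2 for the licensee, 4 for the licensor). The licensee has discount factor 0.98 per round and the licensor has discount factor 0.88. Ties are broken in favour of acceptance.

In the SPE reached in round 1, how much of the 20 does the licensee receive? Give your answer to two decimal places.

Round 5 (the licensor proposes): the licensee gets 2 if talks fail, so the licensor offers 2 and keeps 18.
Round 4 (the licensee proposes): the licensor can get 18 next round, worth 0.88 × 18 = 15.84 now; the licensee offers that and keeps 4.16.
Round 3 (the licensor proposes): the licensee can get 4.16 next round, worth 0.98 × 4.16 = 4.0768 now. The licensor offers 4.0768 and keeps 20 − 4.0768 = 15.9232.
Round 2 (the licensee proposes): the licensor can get 15.9232 next round, worth 0.88 × 15.9232 = 14.012416 now, so the licensee offers 14.012416, keeping 5.987584.
Round 1 (the licensor proposes): the licensee can get 5.987584 next round, worth 0.98 × 5.987584 = 5.86783232 now. The licensor offers 5.86783232 and keeps 20 − 5.86783232 = 14.13216768.

5.87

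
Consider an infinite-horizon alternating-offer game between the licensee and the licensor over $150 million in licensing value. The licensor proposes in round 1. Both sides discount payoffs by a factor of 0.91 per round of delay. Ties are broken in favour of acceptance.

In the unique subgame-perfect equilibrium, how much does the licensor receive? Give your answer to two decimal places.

Let x be the licensor's share when the licensor proposes and y be the licensee's share when the licensee proposes.
The licensee accepts iff offered ≥ 0.91·y, so x = 150 − 0.91y. Symmetrically y = 150 − 0.91x.
Substituting: x = 150 − 0.91(150 − 0.91x), giving x(1 − 0.91·0.91) = 150(1 − 0.91).
So x = 150 × 0.09 / 0.1719 ≈ 78.5340, and the licensee receives 150 − x ≈ 71.4660.

78.53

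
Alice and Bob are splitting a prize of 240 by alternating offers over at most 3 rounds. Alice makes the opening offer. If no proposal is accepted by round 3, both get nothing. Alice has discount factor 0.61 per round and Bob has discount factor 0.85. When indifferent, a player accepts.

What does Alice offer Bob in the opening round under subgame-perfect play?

79.56

Round 3 (Alice proposes): Bob will accept anything ≥ 0, so Alice offers 0 and keeps 240.
Round 2 (Bob proposes): Alice can get 240 next round, worth 0.61 × 240 = 146.4 now. Bob offers 146.4 and keeps 240 − 146.4 = 93.6.
Round 1 (Alice proposes): Bob can get 93.6 next round, worth 0.85 × 93.6 = 79.56 now; Alice offers that and keeps 160.44.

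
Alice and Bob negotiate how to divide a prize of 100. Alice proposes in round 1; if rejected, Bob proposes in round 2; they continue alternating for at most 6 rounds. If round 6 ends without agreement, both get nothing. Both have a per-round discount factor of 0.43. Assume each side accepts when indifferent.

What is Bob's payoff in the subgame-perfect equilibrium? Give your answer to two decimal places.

Round 6 (Bob proposes): Alice will accept anything ≥ 0, so Bob offers 0 and keeps 100.
Round 5 (Alice proposes): Bob can get 100 next round, worth 0.43 × 100 = 43 now, so Alice offers 43, keeping 57.
Round 4 (Bob proposes): Alice can get 57 next round, worth 0.43 × 57 = 24.51 now, so Bob offers 24.51, keeping 75.49.
Round 3 (Alice proposes): Bob can get 75.49 next round, worth 0.43 × 75.49 = 32.4607 now, so Alice offers 32.4607, keeping 67.5393.
Round 2 (Bob proposes): Alice can get 67.5393 next round, worth 0.43 × 67.5393 = 29.041899 now, so Bob offers 29.041899, keeping 70.958101.
Round 1 (Alice proposes): Bob can get 70.958101 next round, worth 0.43 × 70.958101 = 30.51198343 now. Alice offers 30.51198343 and keeps 100 − 30.51198343 = 69.48801657.

30.51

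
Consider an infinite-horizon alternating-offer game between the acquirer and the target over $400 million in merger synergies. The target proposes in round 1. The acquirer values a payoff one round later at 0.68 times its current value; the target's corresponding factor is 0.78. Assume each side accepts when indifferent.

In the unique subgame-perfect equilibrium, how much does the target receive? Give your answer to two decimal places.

Let x be the target's share when the target proposes and y be the acquirer's share when the acquirer proposes.
The acquirer accepts iff offered ≥ 0.68·y, so x = 400 − 0.68y. Symmetrically y = 400 − 0.78x.
Substituting: x = 400 − 0.68(400 − 0.78x), giving x(1 − 0.78·0.68) = 400(1 − 0.68).
So x = 400 × 0.32 / 0.4696 ≈ 272.5724, and the acquirer receives 400 − x ≈ 127.4276.

272.57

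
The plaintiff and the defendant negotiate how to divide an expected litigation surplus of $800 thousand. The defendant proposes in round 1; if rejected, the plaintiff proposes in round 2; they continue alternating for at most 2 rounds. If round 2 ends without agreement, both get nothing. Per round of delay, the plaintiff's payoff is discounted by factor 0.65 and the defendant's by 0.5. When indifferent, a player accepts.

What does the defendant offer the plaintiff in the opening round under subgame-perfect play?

Work backward from the last round.
Round 2 (the plaintiff proposes): rejection yields 0 for the defendant; the plaintiff offers 0 and keeps 800.
Round 1 (the defendant proposes): the plaintiff can get 800 next round, worth 0.65 × 800 = 520 now, so the defendant offers 520, keeping 280.

520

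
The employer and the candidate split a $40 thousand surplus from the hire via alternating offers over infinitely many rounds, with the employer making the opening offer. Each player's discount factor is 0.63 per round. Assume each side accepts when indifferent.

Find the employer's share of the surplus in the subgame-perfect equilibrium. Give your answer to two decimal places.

24.54

When the employer proposes, the candidate accepts any offer worth at least 0.63 times what the candidate would get by proposing next round; and vice versa.
This gives x = 40 − 0.63y and y = 40 − 0.63x, where x and y are each side's share when it proposes.
Hence (1 − 0.63·0.63)x = 40(1 − 0.63), i.e. 0.6031·x = 14.8.
x ≈ 24.5399; the candidate's share is 40 − x ≈ 15.4601.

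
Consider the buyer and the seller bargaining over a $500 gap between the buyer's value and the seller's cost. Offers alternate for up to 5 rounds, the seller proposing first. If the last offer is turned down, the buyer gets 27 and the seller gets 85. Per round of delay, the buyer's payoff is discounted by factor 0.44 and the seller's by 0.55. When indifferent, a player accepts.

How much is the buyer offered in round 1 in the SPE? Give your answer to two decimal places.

Work backward from the last round.
Round 5 (the seller proposes): the buyer gets 27 if talks fail, so the seller offers 27 and keeps 473.
Round 4 (the buyer proposes): the seller can get 473 next round, worth 0.55 × 473 = 260.15 now; the buyer offers that and keeps 239.85.
Round 3 (the seller proposes): the buyer can get 239.85 next round, worth 0.44 × 239.85 = 105.534 now; the seller offers that and keeps 394.466.
Round 2 (the buyer proposes): the seller can get 394.466 next round, worth 0.55 × 394.466 = 216.9563 now, so the buyer offers 216.9563, keeping 283.0437.
Round 1 (the seller proposes): the buyer can get 283.0437 next round, worth 0.44 × 283.0437 = 124.539228 now. The seller offers 124.539228 and keeps 500 − 124.539228 = 375.460772.

124.54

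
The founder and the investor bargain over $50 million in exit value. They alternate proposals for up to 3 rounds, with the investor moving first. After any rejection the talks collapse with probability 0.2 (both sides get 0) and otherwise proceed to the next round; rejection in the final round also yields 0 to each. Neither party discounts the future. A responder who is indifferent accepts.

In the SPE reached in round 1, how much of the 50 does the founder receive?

By backward induction:
Round 3 (the investor proposes): the founder will accept anything ≥ 0, so the investor offers 0 and keeps 50.
Round 2 (the founder proposes): rejecting gives the investor an expected 0.8 × 50 = 40; the founder offers that and keeps 10.
Round 1 (the investor proposes): rejecting gives the founder an expected 0.8 × 10 = 8, so the investor offers 8, keeping 42.

8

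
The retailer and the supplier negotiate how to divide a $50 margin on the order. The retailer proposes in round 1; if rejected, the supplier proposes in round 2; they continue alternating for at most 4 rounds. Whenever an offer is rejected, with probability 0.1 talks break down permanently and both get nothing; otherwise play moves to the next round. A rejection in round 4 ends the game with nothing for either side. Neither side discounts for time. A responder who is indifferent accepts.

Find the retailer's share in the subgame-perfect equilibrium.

Round 4 (the supplier proposes): rejection yields 0 for the retailer; the supplier offers 0 and keeps 50.
Round 3 (the retailer proposes): rejecting gives the supplier an expected 0.9 × 50 = 45. The retailer offers 45 and keeps 50 − 45 = 5.
Round 2 (the supplier proposes): rejecting gives the retailer an expected 0.9 × 5 = 4.5. The supplier offers 4.5 and keeps 50 − 4.5 = 45.5.
Round 1 (the retailer proposes): rejecting gives the supplier an expected 0.9 × 45.5 = 40.95. The retailer offers 40.95 and keeps 50 − 40.95 = 9.05.

9.05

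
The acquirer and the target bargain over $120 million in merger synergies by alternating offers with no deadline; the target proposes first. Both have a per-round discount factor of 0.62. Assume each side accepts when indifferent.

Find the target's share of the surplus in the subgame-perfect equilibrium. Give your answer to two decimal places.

Let x be the target's share when the target proposes and y be the acquirer's share when the acquirer proposes.
The acquirer accepts iff offered ≥ 0.62·y, so x = 120 − 0.62y. Symmetrically y = 120 − 0.62x.
Substituting: x = 120 − 0.62(120 − 0.62x), giving x(1 − 0.62·0.62) = 120(1 − 0.62).
So x = 120 × 0.38 / 0.6156 ≈ 74.0741, and the acquirer receives 120 − x ≈ 45.9259.

74.07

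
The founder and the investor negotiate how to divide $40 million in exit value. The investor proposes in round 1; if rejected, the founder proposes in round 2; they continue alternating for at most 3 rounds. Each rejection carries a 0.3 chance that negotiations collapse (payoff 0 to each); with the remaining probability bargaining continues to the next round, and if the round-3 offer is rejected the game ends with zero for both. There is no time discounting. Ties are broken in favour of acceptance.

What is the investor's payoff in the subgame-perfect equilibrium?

31.6

Round 3 (the investor proposes): the founder will accept anything ≥ 0, so the investor offers 0 and keeps 40.
Round 2 (the founder proposes): rejecting gives the investor an expected 0.7 × 40 = 28, so the founder offers 28, keeping 12.
Round 1 (the investor proposes): rejecting gives the founder an expected 0.7 × 12 = 8.4, so the investor offers 8.4, keeping 31.6.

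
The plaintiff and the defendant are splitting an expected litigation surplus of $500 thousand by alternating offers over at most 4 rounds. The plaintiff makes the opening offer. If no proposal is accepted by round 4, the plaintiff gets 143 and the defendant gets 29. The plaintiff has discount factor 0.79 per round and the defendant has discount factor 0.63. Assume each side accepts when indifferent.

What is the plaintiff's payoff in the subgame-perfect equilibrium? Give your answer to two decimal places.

Work backward from the last round.
Round 4 (the defendant proposes): the plaintiff gets 143 if talks fail, so the defendant offers 143 and keeps 357.
Round 3 (the plaintiff proposes): the defendant can get 357 next round, worth 0.63 × 357 = 224.91 now, so the plaintiff offers 224.91, keeping 275.09.
Round 2 (the defendant proposes): the plaintiff can get 275.09 next round, worth 0.79 × 275.09 = 217.3211 now; the defendant offers that and keeps 282.6789.
Round 1 (the plaintiff proposes): the defendant can get 282.6789 next round, worth 0.63 × 282.6789 = 178.087707 now; the plaintiff offers that and keeps 321.912293.

321.91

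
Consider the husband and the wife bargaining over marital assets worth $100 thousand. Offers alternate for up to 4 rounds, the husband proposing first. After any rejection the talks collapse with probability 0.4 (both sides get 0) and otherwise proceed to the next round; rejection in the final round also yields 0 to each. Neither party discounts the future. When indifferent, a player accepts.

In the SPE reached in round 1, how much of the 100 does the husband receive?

54.4

Round 4 (the wife proposes): the husband will accept anything ≥ 0, so the wife offers 0 and keeps 100.
Round 3 (the husband proposes): rejecting gives the wife an expected 0.6 × 100 = 60; the husband offers that and keeps 40.
Round 2 (the wife proposes): rejecting gives the husband an expected 0.6 × 40 = 24; the wife offers that and keeps 76.
Round 1 (the husband proposes): rejecting gives the wife an expected 0.6 × 76 = 45.6, so the husband offers 45.6, keeping 54.4.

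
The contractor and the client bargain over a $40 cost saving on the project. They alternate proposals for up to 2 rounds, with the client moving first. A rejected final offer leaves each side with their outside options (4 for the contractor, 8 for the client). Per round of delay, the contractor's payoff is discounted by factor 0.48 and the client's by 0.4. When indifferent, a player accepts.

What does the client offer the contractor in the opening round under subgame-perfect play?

By backward induction:
Round 2 (the contractor proposes): the client gets 8 if talks fail, so the contractor offers 8 and keeps 32.
Round 1 (the client proposes): the contractor can get 32 next round, worth 0.48 × 32 = 15.36 now, so the client offers 15.36, keeping 24.64.

15.36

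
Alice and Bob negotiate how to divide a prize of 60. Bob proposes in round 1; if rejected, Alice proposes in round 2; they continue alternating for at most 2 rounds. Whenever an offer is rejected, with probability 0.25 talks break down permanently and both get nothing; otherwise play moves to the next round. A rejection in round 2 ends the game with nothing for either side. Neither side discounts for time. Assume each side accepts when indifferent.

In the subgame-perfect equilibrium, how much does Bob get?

By backward induction:
Round 2 (Alice proposes): Bob will accept anything ≥ 0, so Alice offers 0 and keeps 60.
Round 1 (Bob proposes): rejecting gives Alice an expected 0.75 × 60 = 45. Bob offers 45 and keeps 60 − 45 = 15.

15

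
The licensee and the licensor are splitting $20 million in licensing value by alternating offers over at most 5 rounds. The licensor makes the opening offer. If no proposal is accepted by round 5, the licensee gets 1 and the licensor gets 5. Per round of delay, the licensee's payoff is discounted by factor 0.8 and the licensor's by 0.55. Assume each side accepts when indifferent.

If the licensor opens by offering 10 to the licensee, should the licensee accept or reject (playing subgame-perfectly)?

Work out the licensee's continuation value if the offer is rejected.
Round 5 (the licensor proposes): the licensee gets 1 if talks fail, so the licensor offers 1 and keeps 19.
Round 4 (the licensee proposes): the licensor can get 19 next round, worth 0.55 × 19 = 10.45 now. The licensee offers 10.45 and keeps 20 − 10.45 = 9.55.
Round 3 (the licensor proposes): the licensee can get 9.55 next round, worth 0.8 × 9.55 = 7.64 now; the licensor offers that and keeps 12.36.
Round 2 (the licensee proposes): the licensor can get 12.36 next round, worth 0.55 × 12.36 = 6.798 now. The licensee offers 6.798 and keeps 20 − 6.798 = 13.202.
So by rejecting in round 1, the licensee gets 13.202 next round, worth 0.8 × 13.202 = 10.5616 now.
Offer 10 < 10.5616, so the licensee rejects.

Reject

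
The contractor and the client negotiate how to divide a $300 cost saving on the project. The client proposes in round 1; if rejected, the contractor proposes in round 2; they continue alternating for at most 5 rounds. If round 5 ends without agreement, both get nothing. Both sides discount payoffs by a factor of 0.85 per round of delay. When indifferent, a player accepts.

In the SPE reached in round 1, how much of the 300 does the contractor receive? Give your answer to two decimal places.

Solve by backward induction from round 5.
Round 5 (the client proposes): rejection yields 0 for the contractor; the client offers 0 and keeps 300.
Round 4 (the contractor proposes): the client can get 300 next round, worth 0.85 × 300 = 255 now, so the contractor offers 255, keeping 45.
Round 3 (the client proposes): the contractor can get 45 next round, worth 0.85 × 45 = 38.25 now; the client offers that and keeps 261.75.
Round 2 (the contractor proposes): the client can get 261.75 next round, worth 0.85 × 261.75 = 222.4875 now, so the contractor offers 222.4875, keeping 77.5125.
Round 1 (the client proposes): the contractor can get 77.5125 next round, worth 0.85 × 77.5125 = 65.885625 now, so the client offers 65.885625, keeping 234.114375.

65.89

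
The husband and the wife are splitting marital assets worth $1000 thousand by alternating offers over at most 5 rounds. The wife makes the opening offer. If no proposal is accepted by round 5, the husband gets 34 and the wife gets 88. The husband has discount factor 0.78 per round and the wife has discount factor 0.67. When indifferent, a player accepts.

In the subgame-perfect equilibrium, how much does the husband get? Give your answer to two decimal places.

401.20

Work backward from the last round.
Round 5 (the wife proposes): the husband gets 34 if talks fail, so the wife offers 34 and keeps 966.
Round 4 (the husband proposes): the wife can get 966 next round, worth 0.67 × 966 = 647.22 now, so the husband offers 647.22, keeping 352.78.
Round 3 (the wife proposes): the husband can get 352.78 next round, worth 0.78 × 352.78 = 275.1684 now. The wife offers 275.1684 and keeps 1000 − 275.1684 = 724.8316.
Round 2 (the husband proposes): the wife can get 724.8316 next round, worth 0.67 × 724.8316 = 485.637172 now, so the husband offers 485.637172, keeping 514.362828.
Round 1 (the wife proposes): the husband can get 514.362828 next round, worth 0.78 × 514.362828 = 401.20300584 now. The wife offers 401.20300584 and keeps 1000 − 401.20300584 = 598.79699416.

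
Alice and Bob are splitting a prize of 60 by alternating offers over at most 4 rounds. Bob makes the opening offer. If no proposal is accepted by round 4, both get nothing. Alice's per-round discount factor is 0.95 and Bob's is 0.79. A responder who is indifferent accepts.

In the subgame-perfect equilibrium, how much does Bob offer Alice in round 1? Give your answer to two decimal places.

Work backward from the last round.
Round 4 (Alice proposes): Bob will accept anything ≥ 0, so Alice offers 0 and keeps 60.
Round 3 (Bob proposes): Alice can get 60 next round, worth 0.95 × 60 = 57 now. Bob offers 57 and keeps 60 − 57 = 3.
Round 2 (Alice proposes): Bob can get 3 next round, worth 0.79 × 3 = 2.37 now, so Alice offers 2.37, keeping 57.63.
Round 1 (Bob proposes): Alice can get 57.63 next round, worth 0.95 × 57.63 = 54.7485 now; Bob offers that and keeps 5.2515.

54.75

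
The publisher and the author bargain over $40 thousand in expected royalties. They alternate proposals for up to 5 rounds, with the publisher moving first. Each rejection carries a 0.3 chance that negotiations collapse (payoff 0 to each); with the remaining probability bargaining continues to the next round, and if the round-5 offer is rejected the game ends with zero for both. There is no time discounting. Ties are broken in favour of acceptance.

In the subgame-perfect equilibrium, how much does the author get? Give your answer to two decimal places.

Round 5 (the publisher proposes): the author will accept anything ≥ 0, so the publisher offers 0 and keeps 40.
Round 4 (the author proposes): rejecting gives the publisher an expected 0.7 × 40 = 28, so the author offers 28, keeping 12.
Round 3 (the publisher proposes): rejecting gives the author an expected 0.7 × 12 = 8.4, so the publisher offers 8.4, keeping 31.6.
Round 2 (the author proposes): rejecting gives the publisher an expected 0.7 × 31.6 = 22.12, so the author offers 22.12, keeping 17.88.
Round 1 (the publisher proposes): rejecting gives the author an expected 0.7 × 17.88 = 12.516. The publisher offers 12.516 and keeps 40 − 12.516 = 27.484.

12.52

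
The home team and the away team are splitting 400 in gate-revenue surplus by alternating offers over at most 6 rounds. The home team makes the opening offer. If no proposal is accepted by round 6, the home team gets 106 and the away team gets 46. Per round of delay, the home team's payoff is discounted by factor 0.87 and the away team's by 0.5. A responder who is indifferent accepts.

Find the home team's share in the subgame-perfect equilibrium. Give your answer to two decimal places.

Round 6 (the away team proposes): the home team gets 106 if talks fail, so the away team offers 106 and keeps 294.
Round 5 (the home team proposes): the away team can get 294 next round, worth 0.5 × 294 = 147 now; the home team offers that and keeps 253.
Round 4 (the away team proposes): the home team can get 253 next round, worth 0.87 × 253 = 220.11 now. The away team offers 220.11 and keeps 400 − 220.11 = 179.89.
Round 3 (the home team proposes): the away team can get 179.89 next round, worth 0.5 × 179.89 = 89.945 now; the home team offers that and keeps 310.055.
Round 2 (the away team proposes): the home team can get 310.055 next round, worth 0.87 × 310.055 = 269.74785 now, so the away team offers 269.74785, keeping 130.25215.
Round 1 (the home team proposes): the away team can get 130.25215 next round, worth 0.5 × 130.25215 = 65.126075 now. The home team offers 65.126075 and keeps 400 − 65.126075 = 334.873925.

334.87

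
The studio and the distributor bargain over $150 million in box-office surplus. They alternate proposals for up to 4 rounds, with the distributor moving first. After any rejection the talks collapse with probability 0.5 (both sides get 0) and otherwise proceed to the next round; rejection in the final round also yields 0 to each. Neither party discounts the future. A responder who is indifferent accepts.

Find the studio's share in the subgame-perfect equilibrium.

By backward induction:
Round 4 (the studio proposes): the distributor will accept anything ≥ 0, so the studio offers 0 and keeps 150.
Round 3 (the distributor proposes): rejecting gives the studio an expected 0.5 × 150 = 75; the distributor offers that and keeps 75.
Round 2 (the studio proposes): rejecting gives the distributor an expected 0.5 × 75 = 37.5; the studio offers that and keeps 112.5.
Round 1 (the distributor proposes): rejecting gives the studio an expected 0.5 × 112.5 = 56.25, so the distributor offers 56.25, keeping 93.75.

56.25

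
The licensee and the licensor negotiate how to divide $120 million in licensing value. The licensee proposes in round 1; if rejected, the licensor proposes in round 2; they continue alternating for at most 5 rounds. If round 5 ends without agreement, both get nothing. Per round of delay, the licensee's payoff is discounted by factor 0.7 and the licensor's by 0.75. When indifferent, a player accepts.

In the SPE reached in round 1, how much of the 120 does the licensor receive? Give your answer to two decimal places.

Round 5 (the licensee proposes): rejection yields 0 for the licensor; the licensee offers 0 and keeps 120.
Round 4 (the licensor proposes): the licensee can get 120 next round, worth 0.7 × 120 = 84 now. The licensor offers 84 and keeps 120 − 84 = 36.
Round 3 (the licensee proposes): the licensor can get 36 next round, worth 0.75 × 36 = 27 now, so the licensee offers 27, keeping 93.
Round 2 (the licensor proposes): the licensee can get 93 next round, worth 0.7 × 93 = 65.1 now, so the licensor offers 65.1, keeping 54.9.
Round 1 (the licensee proposes): the licensor can get 54.9 next round, worth 0.75 × 54.9 = 41.175 now, so the licensee offers 41.175, keeping 78.825.

41.18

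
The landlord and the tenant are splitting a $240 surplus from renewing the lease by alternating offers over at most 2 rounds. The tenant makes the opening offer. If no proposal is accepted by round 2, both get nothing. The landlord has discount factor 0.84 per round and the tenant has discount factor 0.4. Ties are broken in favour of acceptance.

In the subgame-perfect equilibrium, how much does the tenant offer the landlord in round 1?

Round 2 (the landlord proposes): the tenant will accept anything ≥ 0, so the landlord offers 0 and keeps 240.
Round 1 (the tenant proposes): the landlord can get 240 next round, worth 0.84 × 240 = 201.6 now; the tenant offers that and keeps 38.4.

201.6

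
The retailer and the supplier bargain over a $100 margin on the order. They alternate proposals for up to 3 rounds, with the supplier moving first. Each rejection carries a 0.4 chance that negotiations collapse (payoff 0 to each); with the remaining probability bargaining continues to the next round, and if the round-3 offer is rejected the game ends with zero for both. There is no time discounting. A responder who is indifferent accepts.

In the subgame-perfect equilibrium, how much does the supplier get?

76

By backward induction:
Round 3 (the supplier proposes): the retailer will accept anything ≥ 0, so the supplier offers 0 and keeps 100.
Round 2 (the retailer proposes): rejecting gives the supplier an expected 0.6 × 100 = 60, so the retailer offers 60, keeping 40.
Round 1 (the supplier proposes): rejecting gives the retailer an expected 0.6 × 40 = 24. The supplier offers 24 and keeps 100 − 24 = 76.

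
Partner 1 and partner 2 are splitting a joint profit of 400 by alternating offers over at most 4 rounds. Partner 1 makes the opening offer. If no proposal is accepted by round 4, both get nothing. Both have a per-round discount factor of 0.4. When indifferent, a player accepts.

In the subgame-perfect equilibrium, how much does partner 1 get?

278.4

Round 4 (partner 2 proposes): rejection yields 0 for partner 1; partner 2 offers 0 and keeps 400.
Round 3 (partner 1 proposes): partner 2 can get 400 next round, worth 0.4 × 400 = 160 now, so partner 1 offers 160, keeping 240.
Round 2 (partner 2 proposes): partner 1 can get 240 next round, worth 0.4 × 240 = 96 now, so partner 2 offers 96, keeping 304.
Round 1 (partner 1 proposes): partner 2 can get 304 next round, worth 0.4 × 304 = 121.6 now. Partner 1 offers 121.6 and keeps 400 − 121.6 = 278.4.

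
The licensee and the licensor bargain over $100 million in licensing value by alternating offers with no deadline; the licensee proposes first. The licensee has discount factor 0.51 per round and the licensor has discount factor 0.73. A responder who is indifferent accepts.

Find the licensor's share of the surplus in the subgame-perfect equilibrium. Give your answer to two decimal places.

When the licensee proposes, the licensor accepts any offer worth at least 0.73 times what the licensor would get by proposing next round; and vice versa.
This gives x = 100 − 0.73y and y = 100 − 0.51x, where x and y are each side's share when it proposes.
Hence (1 − 0.73·0.51)x = 100(1 − 0.73), i.e. 0.6277·x = 27.
x ≈ 43.0142; the licensor's share is 100 − x ≈ 56.9858.

56.99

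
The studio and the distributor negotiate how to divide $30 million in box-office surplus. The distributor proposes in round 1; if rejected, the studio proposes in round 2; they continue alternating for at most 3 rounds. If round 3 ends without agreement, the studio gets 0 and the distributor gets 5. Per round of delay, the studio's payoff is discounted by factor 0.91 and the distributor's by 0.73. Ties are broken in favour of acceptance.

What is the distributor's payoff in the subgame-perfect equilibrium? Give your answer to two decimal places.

22.63

By backward induction:
Round 3 (the distributor proposes): the studio will accept anything ≥ 0, so the distributor offers 0 and keeps 30.
Round 2 (the studio proposes): the distributor can get 30 next round, worth 0.73 × 30 = 21.9 now, so the studio offers 21.9, keeping 8.1.
Round 1 (the distributor proposes): the studio can get 8.1 next round, worth 0.91 × 8.1 = 7.371 now; the distributor offers that and keeps 22.629.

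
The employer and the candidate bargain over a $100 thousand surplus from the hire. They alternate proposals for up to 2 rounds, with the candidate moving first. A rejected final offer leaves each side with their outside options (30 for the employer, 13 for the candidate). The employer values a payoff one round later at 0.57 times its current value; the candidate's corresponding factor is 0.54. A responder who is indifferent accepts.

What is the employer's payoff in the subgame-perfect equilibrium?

49.59

Solve by backward induction from round 2.
Round 2 (the employer proposes): the candidate gets 13 if talks fail, so the employer offers 13 and keeps 87.
Round 1 (the candidate proposes): the employer can get 87 next round, worth 0.57 × 87 = 49.59 now, so the candidate offers 49.59, keeping 50.41.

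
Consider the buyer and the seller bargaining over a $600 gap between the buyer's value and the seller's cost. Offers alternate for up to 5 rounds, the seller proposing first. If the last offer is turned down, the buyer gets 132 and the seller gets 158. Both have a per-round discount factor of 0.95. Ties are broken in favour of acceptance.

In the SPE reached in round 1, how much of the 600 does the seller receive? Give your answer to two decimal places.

Round 5 (the seller proposes): the buyer gets 132 if talks fail, so the seller offers 132 and keeps 468.
Round 4 (the buyer proposes): the seller can get 468 next round, worth 0.95 × 468 = 444.6 now. The buyer offers 444.6 and keeps 600 − 444.6 = 155.4.
Round 3 (the seller proposes): the buyer can get 155.4 next round, worth 0.95 × 155.4 = 147.63 now. The seller offers 147.63 and keeps 600 − 147.63 = 452.37.
Round 2 (the buyer proposes): the seller can get 452.37 next round, worth 0.95 × 452.37 = 429.7515 now, so the buyer offers 429.7515, keeping 170.2485.
Round 1 (the seller proposes): the buyer can get 170.2485 next round, worth 0.95 × 170.2485 = 161.736075 now, so the seller offers 161.736075, keeping 438.263925.

438.26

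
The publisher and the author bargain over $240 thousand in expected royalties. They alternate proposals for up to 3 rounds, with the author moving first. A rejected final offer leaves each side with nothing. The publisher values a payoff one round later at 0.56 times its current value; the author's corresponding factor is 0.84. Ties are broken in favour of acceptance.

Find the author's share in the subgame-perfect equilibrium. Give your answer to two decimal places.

218.50

Round 3 (the author proposes): rejection yields 0 for the publisher; the author offers 0 and keeps 240.
Round 2 (the publisher proposes): the author can get 240 next round, worth 0.84 × 240 = 201.6 now, so the publisher offers 201.6, keeping 38.4.
Round 1 (the author proposes): the publisher can get 38.4 next round, worth 0.56 × 38.4 = 21.504 now. The author offers 21.504 and keeps 240 − 21.504 = 218.496.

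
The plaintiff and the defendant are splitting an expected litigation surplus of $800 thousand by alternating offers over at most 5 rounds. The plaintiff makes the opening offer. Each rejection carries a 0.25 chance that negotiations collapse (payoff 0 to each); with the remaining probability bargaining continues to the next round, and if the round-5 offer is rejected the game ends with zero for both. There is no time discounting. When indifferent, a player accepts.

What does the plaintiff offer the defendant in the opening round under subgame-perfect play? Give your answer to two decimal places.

By backward induction:
Round 5 (the plaintiff proposes): rejection yields 0 for the defendant; the plaintiff offers 0 and keeps 800.
Round 4 (the defendant proposes): rejecting gives the plaintiff an expected 0.75 × 800 = 600; the defendant offers that and keeps 200.
Round 3 (the plaintiff proposes): rejecting gives the defendant an expected 0.75 × 200 = 150. The plaintiff offers 150 and keeps 800 − 150 = 650.
Round 2 (the defendant proposes): rejecting gives the plaintiff an expected 0.75 × 650 = 487.5; the defendant offers that and keeps 312.5.
Round 1 (the plaintiff proposes): rejecting gives the defendant an expected 0.75 × 312.5 = 234.375, so the plaintiff offers 234.375, keeping 565.625.

234.38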